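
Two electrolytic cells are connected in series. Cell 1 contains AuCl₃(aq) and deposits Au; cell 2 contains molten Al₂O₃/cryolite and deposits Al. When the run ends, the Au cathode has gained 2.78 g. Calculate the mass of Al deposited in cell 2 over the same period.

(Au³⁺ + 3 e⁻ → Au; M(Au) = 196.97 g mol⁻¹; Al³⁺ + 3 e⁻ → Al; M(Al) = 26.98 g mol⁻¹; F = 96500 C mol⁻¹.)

n(Au) = 2.78 / 196.97 = 0.01411 mol.
Since Au³⁺ + 3 e⁻ → Au, n(e⁻) passed = 3 × 0.01411 = 0.04234 mol.
Cells in series carry the same charge, so the same 0.04234 mol of electrons passes through cell 2.
Al³⁺ + 3 e⁻ → Al, so n(Al) = 0.04234 / 3 = 0.01411 mol.
m(Al) = 0.01411 × 26.98 = 0.381 g.

0.381 g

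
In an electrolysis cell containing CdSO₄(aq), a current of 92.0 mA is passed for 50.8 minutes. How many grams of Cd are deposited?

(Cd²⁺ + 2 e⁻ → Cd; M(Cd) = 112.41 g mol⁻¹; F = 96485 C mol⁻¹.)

0.163 g

Q = I·t = 0.09200 A × 3048.0 s = 280.4 C.
n(e⁻) = Q/F = 280.4 / 96485 = 0.002906 mol.
Cd²⁺ + 2 e⁻ → Cd, so n(Cd) = n(e⁻)/2 = 0.001453 mol.
m = n·M = 0.001453 × 112.41 = 0.163 g.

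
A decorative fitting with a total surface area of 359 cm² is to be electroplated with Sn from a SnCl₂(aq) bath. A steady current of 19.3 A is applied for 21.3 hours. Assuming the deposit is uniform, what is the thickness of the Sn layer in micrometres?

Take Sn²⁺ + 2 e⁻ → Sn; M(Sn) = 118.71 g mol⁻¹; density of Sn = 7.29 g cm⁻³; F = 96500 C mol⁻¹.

Q = I·t = 19.30 × 76680 = 1480000 C; n(e⁻) = 15.34 mol.
n(Sn) = n(e⁻)/2 = 7.668 mol, so m = 7.668 × 118.71 = 910.3 g.
Volume = m/ρ = 910.3 / 7.29 = 124.9 cm³.
Thickness = V/A = 124.9 / 359 = 0.348 cm = 3480 μm.

3480 μm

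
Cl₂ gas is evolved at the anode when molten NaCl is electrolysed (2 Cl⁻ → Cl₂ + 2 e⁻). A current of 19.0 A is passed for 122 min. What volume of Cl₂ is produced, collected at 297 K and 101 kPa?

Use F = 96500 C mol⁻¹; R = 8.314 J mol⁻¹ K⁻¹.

Q = I·t = 19.00 A × 7320.0 s = 139100 C.
n(e⁻) = Q/F = 139100 / 96500 = 1.441 mol.
2 electrons are transferred per Cl₂ molecule, so n(Cl₂) = 1.441 / 2 = 0.7206 mol.
V = nRT/P = (0.7206 × 8.314 × 297) / (101 × 10³ Pa) = 0.0176 m³ = 17.6 L.

17.6 L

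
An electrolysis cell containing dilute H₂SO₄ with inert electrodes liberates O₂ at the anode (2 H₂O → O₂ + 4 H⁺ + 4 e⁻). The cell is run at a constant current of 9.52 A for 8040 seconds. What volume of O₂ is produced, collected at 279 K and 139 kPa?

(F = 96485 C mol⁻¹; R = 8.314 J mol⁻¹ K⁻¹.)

Q = I·t = 9.520 A × 8040.0 s = 76540 C.
n(e⁻) = Q/F = 76540 / 96485 = 0.7933 mol.
4 electrons are transferred per O₂ molecule, so n(O₂) = 0.7933 / 4 = 0.1983 mol.
V = nRT/P = (0.1983 × 8.314 × 279) / (139 × 10³ Pa) = 0.00331 m³ = 3.31 L.

3.31 L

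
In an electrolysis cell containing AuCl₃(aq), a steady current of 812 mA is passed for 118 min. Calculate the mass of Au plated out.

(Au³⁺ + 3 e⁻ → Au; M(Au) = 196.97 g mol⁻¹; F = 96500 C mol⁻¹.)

Q = I·t = 0.8120 A × 7080.0 s = 5749 C.
n(e⁻) = Q/F = 5749 / 96500 = 0.05957 mol.
Au³⁺ + 3 e⁻ → Au, so n(Au) = n(e⁻)/3 = 0.01986 mol.
m = n·M = 0.01986 × 196.97 = 3.91 g.

3.91 g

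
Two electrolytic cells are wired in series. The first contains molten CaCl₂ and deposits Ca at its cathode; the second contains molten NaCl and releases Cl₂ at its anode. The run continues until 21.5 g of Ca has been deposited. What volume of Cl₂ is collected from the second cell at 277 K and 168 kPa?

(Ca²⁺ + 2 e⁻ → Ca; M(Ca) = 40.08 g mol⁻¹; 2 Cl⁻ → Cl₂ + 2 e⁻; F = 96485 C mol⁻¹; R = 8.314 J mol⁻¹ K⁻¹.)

7.35 L

n(Ca) = 21.5 / 40.08 = 0.5364 mol, so n(e⁻) = 2 × 0.5364 = 1.073 mol.
The cells are in series, so the same 1.073 mol of electrons passes through the second cell.
2 Cl⁻ → Cl₂ + 2 e⁻ — 2 mol e⁻ per mol Cl₂, so n(Cl₂) = 1.073/2 = 0.5364 mol.
V = nRT/P = (0.5364 × 8.314 × 277) / (168 × 10³) = 0.00735 m³ = 7.35 L.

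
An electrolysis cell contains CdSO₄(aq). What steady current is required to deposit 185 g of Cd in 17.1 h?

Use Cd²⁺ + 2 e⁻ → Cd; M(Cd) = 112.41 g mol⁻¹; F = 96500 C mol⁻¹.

n(Cd) = 185 / 112.41 = 1.646 mol.
n(e⁻) = 2 × 1.646 = 3.292 mol.
Q = n(e⁻)·F = 3.292 × 96500 = 317600 C.
I = Q/t = 317600 / 61560 s = 5.16 A.

5.16 A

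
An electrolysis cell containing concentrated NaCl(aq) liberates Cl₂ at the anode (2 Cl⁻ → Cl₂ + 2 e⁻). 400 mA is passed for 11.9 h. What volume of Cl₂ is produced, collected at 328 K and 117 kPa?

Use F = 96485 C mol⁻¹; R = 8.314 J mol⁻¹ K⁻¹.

Q = I·t = 0.4000 A × 42840 s = 17140 C.
n(e⁻) = Q/F = 17140 / 96485 = 0.1776 mol.
2 electrons are transferred per Cl₂ molecule, so n(Cl₂) = 0.1776 / 2 = 0.08880 mol.
V = nRT/P = (0.08880 × 8.314 × 328) / (117 × 10³ Pa) = 0.00207 m³ = 2.07 L.

2.07 L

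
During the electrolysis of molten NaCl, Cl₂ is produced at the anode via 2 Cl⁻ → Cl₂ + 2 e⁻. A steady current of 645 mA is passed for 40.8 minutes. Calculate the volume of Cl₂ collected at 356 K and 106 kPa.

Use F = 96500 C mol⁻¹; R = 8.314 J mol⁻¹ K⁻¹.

0.228 L

Q = I·t = 0.6450 A × 2448.0 s = 1579 C.
n(e⁻) = Q/F = 1579 / 96500 = 0.01636 mol.
2 electrons are transferred per Cl₂ molecule, so n(Cl₂) = 0.01636 / 2 = 0.008181 mol.
V = nRT/P = (0.008181 × 8.314 × 356) / (106 × 10³ Pa) = 2.28 × 10⁻⁴ m³ = 0.228 L.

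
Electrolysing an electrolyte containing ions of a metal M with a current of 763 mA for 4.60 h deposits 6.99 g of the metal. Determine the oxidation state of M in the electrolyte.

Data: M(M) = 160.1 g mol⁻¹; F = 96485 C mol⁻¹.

Q = I·t = 0.7630 A × 16560 s = 12640 C, so n(e⁻) = 12640/96485 = 0.1310 mol.
n(M) deposited = 6.99 / 160.1 = 0.04366 mol.
Electrons per atom = n(e⁻)/n(M) = 0.1310 / 0.04366 = 3.00 ≈ 3, so the ion is M³⁺.

+3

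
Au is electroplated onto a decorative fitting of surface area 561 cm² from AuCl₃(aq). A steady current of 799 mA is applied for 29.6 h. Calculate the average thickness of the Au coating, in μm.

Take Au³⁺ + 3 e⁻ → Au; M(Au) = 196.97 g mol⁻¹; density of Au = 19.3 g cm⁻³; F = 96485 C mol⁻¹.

Q = I·t = 0.7990 × 106560 = 85140 C; n(e⁻) = 0.8824 mol.
n(Au) = n(e⁻)/3 = 0.2941 mol, so m = 0.2941 × 196.97 = 57.94 g.
Volume = m/ρ = 57.94 / 19.3 = 3.002 cm³.
Thickness = V/A = 3.002 / 561 = 0.00535 cm = 53.5 μm.

53.5 μm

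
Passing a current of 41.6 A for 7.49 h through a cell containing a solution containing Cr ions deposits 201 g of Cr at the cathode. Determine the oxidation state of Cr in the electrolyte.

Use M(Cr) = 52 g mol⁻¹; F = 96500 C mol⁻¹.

+3

Q = I·t = 41.60 A × 26964 s = 1122000 C, so n(e⁻) = 1122000/96500 = 11.62 mol.
n(Cr) deposited = 201 / 52 = 3.865 mol.
Electrons per atom = n(e⁻)/n(Cr) = 11.62 / 3.865 = 3.01 ≈ 3, so the ion is Cr³⁺.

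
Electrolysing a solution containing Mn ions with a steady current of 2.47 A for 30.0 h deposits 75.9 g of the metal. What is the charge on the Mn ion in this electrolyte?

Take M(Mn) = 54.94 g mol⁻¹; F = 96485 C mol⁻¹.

+2

Q = I·t = 2.470 A × 108000 s = 266800 C, so n(e⁻) = 266800/96485 = 2.765 mol.
n(Mn) deposited = 75.9 / 54.94 = 1.382 mol.
Electrons per atom = n(e⁻)/n(Mn) = 2.765 / 1.382 = 2.00 ≈ 2, so the ion is Mn²⁺.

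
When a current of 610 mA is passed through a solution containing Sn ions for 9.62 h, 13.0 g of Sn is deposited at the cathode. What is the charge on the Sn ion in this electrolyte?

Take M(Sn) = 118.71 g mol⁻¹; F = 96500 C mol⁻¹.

+2

Q = I·t = 0.6100 A × 34632 s = 21130 C, so n(e⁻) = 21130/96500 = 0.2189 mol.
n(Sn) deposited = 13.0 / 118.71 = 0.1095 mol.
Electrons per atom = n(e⁻)/n(Sn) = 0.2189 / 0.1095 = 2.00 ≈ 2, so the ion is Sn²⁺.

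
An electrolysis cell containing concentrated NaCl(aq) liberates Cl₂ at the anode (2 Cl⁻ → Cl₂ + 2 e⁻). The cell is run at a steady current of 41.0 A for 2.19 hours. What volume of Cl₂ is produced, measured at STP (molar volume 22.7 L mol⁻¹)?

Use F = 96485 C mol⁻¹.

Q = I·t = 41.00 A × 7884.0 s = 323200 C.
n(e⁻) = Q/F = 323200 / 96485 = 3.350 mol.
2 electrons are transferred per Cl₂ molecule, so n(Cl₂) = 3.350 / 2 = 1.675 mol.
V = n × V_m = 1.675 × 22.7 = 38.0 L.

38.0 L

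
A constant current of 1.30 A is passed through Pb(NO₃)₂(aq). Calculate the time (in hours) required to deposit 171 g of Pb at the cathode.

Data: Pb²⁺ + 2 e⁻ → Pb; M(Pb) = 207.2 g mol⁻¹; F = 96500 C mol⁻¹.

34.0 h

n(Pb) = m/M = 171 / 207.2 = 0.8253 mol.
Each Pb atom requires 2 electrons, so n(e⁻) = 2 × 0.8253 = 1.651 mol.
Q = n(e⁻)·F = 1.651 × 96500 = 159300 C.
t = Q/I = 159300 / 1.300 A = 122500 s = 34.0 h.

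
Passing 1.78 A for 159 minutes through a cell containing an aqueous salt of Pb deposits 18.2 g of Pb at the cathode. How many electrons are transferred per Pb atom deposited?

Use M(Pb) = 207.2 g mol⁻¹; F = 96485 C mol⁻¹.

2

Q = I·t = 1.780 A × 9540.0 s = 16980 C, so n(e⁻) = 16980/96485 = 0.1760 mol.
n(Pb) deposited = 18.2 / 207.2 = 0.08784 mol.
Electrons per atom = n(e⁻)/n(Pb) = 0.1760 / 0.08784 = 2.00 ≈ 2, so the ion is Pb²⁺.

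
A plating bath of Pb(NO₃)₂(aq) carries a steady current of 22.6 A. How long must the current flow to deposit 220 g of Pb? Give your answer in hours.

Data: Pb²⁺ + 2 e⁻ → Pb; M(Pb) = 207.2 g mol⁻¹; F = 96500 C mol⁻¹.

2.52 h

n(Pb) = m/M = 220 / 207.2 = 1.062 mol.
Each Pb atom requires 2 electrons, so n(e⁻) = 2 × 1.062 = 2.124 mol.
Q = n(e⁻)·F = 2.124 × 96500 = 204900 C.
t = Q/I = 204900 / 22.60 A = 9067 s = 2.52 h.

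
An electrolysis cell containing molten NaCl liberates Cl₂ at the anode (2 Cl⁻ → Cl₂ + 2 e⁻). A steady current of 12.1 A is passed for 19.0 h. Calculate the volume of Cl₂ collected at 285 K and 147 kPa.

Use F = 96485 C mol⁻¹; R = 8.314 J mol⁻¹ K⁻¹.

Q = I·t = 12.10 A × 68400 s = 827600 C.
n(e⁻) = Q/F = 827600 / 96485 = 8.578 mol.
2 electrons are transferred per Cl₂ molecule, so n(Cl₂) = 8.578 / 2 = 4.289 mol.
V = nRT/P = (4.289 × 8.314 × 285) / (147 × 10³ Pa) = 0.0691 m³ = 69.1 L.

69.1 L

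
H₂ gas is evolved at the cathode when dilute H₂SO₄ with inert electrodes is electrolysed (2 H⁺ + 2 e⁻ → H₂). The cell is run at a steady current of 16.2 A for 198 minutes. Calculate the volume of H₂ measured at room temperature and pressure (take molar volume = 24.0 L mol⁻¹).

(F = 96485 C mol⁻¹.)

23.9 L

Q = I·t = 16.20 A × 11880 s = 192500 C.
n(e⁻) = Q/F = 192500 / 96485 = 1.995 mol.
2 electrons are transferred per H₂ molecule, so n(H₂) = 1.995 / 2 = 0.9973 mol.
V = n × V_m = 0.9973 × 24.0 = 23.9 L.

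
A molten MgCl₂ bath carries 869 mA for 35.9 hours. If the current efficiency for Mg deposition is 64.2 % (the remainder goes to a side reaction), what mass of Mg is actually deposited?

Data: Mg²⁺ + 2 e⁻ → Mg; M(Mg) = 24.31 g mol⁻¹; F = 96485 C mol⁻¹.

9.08 g

Q = I·t = 0.8690 × 129240 = 112300 C.
n(e⁻) = 112300/96485 = 1.164 mol; theoretically n(Mg) = 1.164/2 = 0.5820 mol, m_theo = 14.15 g.
At 64.2 % efficiency, m_actual = 0.642 × 14.15 = 9.08 g.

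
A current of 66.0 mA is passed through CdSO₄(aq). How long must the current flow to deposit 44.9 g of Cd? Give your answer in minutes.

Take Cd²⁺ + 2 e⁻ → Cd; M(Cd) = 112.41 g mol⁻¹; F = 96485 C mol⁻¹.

19500 min

n(Cd) = m/M = 44.9 / 112.41 = 0.3994 mol.
Each Cd atom requires 2 electrons, so n(e⁻) = 2 × 0.3994 = 0.7989 mol.
Q = n(e⁻)·F = 0.7989 × 96485 = 77080 C.
t = Q/I = 77080 / 0.06600 A = 1168000 s = 19500 min.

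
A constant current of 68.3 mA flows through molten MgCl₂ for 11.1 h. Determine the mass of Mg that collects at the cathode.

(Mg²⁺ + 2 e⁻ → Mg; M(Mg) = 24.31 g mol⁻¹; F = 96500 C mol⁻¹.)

Q = I·t = 0.06830 A × 39960 s = 2729 C.
n(e⁻) = Q/F = 2729 / 96500 = 0.02828 mol.
Mg²⁺ + 2 e⁻ → Mg, so n(Mg) = n(e⁻)/2 = 0.01414 mol.
m = n·M = 0.01414 × 24.31 = 0.344 g.

0.344 g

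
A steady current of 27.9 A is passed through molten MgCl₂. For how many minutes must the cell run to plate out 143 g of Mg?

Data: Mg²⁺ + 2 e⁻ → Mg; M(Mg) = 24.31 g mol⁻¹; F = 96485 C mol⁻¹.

678 min

n(Mg) = m/M = 143 / 24.31 = 5.882 mol.
Each Mg atom requires 2 electrons, so n(e⁻) = 2 × 5.882 = 11.76 mol.
Q = n(e⁻)·F = 11.76 × 96485 = 1135000 C.
t = Q/I = 1135000 / 27.90 A = 40690 s = 678 min.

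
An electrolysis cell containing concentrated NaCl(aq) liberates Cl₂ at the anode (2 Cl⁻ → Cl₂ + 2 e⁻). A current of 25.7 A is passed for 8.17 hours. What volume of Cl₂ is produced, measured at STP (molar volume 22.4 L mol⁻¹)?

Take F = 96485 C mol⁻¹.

87.7 L

Q = I·t = 25.70 A × 29412 s = 755900 C.
n(e⁻) = Q/F = 755900 / 96485 = 7.834 mol.
2 electrons are transferred per Cl₂ molecule, so n(Cl₂) = 7.834 / 2 = 3.917 mol.
V = n × V_m = 3.917 × 22.4 = 87.7 L.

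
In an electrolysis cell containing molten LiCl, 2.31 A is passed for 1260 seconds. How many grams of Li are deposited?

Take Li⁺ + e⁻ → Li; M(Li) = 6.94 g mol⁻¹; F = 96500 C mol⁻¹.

Q = I·t = 2.310 A × 1260.0 s = 2911 C.
n(e⁻) = Q/F = 2911 / 96500 = 0.03016 mol.
Li⁺ + e⁻ → Li, so n(Li) = n(e⁻)/1 = 0.03016 mol.
m = n·M = 0.03016 × 6.94 = 0.209 g.

0.209 g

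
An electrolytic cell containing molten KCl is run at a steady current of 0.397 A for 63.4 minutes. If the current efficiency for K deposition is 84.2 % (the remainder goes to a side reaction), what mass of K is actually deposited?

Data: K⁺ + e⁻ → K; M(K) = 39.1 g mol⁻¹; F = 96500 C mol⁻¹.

Q = I·t = 0.3970 × 3804.0 = 1510 C.
n(e⁻) = 1510/96500 = 0.01565 mol; theoretically n(K) = 0.01565/1 = 0.01565 mol, m_theo = 0.6119 g.
At 84.2 % efficiency, m_actual = 0.842 × 0.6119 = 0.515 g.

0.515 g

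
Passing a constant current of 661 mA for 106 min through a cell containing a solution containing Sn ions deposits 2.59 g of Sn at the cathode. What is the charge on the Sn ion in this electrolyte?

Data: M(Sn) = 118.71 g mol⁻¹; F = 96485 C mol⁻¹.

Q = I·t = 0.6610 A × 6360.0 s = 4204 C, so n(e⁻) = 4204/96485 = 0.04357 mol.
n(Sn) deposited = 2.59 / 118.71 = 0.02182 mol.
Electrons per atom = n(e⁻)/n(Sn) = 0.04357 / 0.02182 = 2.00 ≈ 2, so the ion is Sn²⁺.

+2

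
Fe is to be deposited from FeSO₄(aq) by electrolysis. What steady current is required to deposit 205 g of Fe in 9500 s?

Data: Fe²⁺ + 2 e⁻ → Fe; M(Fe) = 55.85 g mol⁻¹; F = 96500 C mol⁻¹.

n(Fe) = 205 / 55.85 = 3.671 mol.
n(e⁻) = 2 × 3.671 = 7.341 mol.
Q = n(e⁻)·F = 7.341 × 96500 = 708400 C.
I = Q/t = 708400 / 9500.0 s = 74.6 A.

74.6 A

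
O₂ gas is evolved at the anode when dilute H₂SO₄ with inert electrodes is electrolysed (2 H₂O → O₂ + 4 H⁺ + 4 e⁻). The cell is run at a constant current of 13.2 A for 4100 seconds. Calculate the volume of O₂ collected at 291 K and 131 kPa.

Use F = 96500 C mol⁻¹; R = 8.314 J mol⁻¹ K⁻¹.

Q = I·t = 13.20 A × 4100.0 s = 54120 C.
n(e⁻) = Q/F = 54120 / 96500 = 0.5608 mol.
4 electrons are transferred per O₂ molecule, so n(O₂) = 0.5608 / 4 = 0.1402 mol.
V = nRT/P = (0.1402 × 8.314 × 291) / (131 × 10³ Pa) = 0.00259 m³ = 2.59 L.

2.59 L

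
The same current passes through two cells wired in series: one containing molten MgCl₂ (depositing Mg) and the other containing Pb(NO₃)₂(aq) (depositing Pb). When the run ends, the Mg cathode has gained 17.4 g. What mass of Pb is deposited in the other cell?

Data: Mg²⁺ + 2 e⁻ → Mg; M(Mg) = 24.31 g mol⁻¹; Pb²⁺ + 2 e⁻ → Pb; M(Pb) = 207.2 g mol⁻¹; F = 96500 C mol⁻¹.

148 g

n(Mg) = 17.4 / 24.31 = 0.7158 mol.
Since Mg²⁺ + 2 e⁻ → Mg, n(e⁻) passed = 2 × 0.7158 = 1.432 mol.
Cells in series carry the same charge, so the same 1.432 mol of electrons passes through cell 2.
Pb²⁺ + 2 e⁻ → Pb, so n(Pb) = 1.432 / 2 = 0.7158 mol.
m(Pb) = 0.7158 × 207.2 = 148 g.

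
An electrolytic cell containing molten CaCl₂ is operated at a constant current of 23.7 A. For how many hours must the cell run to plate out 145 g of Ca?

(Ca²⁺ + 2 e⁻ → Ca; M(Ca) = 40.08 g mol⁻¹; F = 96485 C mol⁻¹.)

8.18 h

n(Ca) = m/M = 145 / 40.08 = 3.618 mol.
Each Ca atom requires 2 electrons, so n(e⁻) = 2 × 3.618 = 7.236 mol.
Q = n(e⁻)·F = 7.236 × 96485 = 698100 C.
t = Q/I = 698100 / 23.70 A = 29460 s = 8.18 h.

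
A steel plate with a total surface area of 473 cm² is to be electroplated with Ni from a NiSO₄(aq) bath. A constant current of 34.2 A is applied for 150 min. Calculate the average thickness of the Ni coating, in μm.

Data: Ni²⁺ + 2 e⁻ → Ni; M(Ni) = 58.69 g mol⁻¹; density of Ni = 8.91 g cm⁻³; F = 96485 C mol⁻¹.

Q = I·t = 34.20 × 9000.0 = 307800 C; n(e⁻) = 3.190 mol.
n(Ni) = n(e⁻)/2 = 1.595 mol, so m = 1.595 × 58.69 = 93.61 g.
Volume = m/ρ = 93.61 / 8.91 = 10.51 cm³.
Thickness = V/A = 10.51 / 473 = 0.0222 cm = 222 μm.

222 μm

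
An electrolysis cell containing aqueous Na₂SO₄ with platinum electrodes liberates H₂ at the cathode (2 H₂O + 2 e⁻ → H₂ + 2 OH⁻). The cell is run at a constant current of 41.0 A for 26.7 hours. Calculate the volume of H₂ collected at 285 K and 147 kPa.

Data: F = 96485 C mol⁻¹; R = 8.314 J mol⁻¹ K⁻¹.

329 L

Q = I·t = 41.00 A × 96120 s = 3941000 C.
n(e⁻) = Q/F = 3941000 / 96485 = 40.84 mol.
2 electrons are transferred per H₂ molecule, so n(H₂) = 40.84 / 2 = 20.42 mol.
V = nRT/P = (20.42 × 8.314 × 285) / (147 × 10³ Pa) = 0.329 m³ = 329 L.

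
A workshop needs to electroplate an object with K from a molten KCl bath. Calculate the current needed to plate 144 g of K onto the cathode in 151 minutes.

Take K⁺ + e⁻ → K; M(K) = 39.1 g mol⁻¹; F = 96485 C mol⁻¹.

n(K) = 144 / 39.1 = 3.683 mol.
n(e⁻) = 1 × 3.683 = 3.683 mol.
Q = n(e⁻)·F = 3.683 × 96485 = 355300 C.
I = Q/t = 355300 / 9060.0 s = 39.2 A.

39.2 A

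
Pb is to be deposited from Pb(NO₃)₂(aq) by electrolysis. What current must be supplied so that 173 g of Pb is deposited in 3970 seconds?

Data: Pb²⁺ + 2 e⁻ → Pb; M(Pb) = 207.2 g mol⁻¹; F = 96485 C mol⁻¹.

40.6 A

n(Pb) = 173 / 207.2 = 0.8349 mol.
n(e⁻) = 2 × 0.8349 = 1.670 mol.
Q = n(e⁻)·F = 1.670 × 96485 = 161100 C.
I = Q/t = 161100 / 3970.0 s = 40.6 A.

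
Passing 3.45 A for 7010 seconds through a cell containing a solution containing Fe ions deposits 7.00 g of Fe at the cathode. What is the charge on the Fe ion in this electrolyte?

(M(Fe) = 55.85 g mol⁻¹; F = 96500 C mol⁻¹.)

+2

Q = I·t = 3.450 A × 7010.0 s = 24180 C, so n(e⁻) = 24180/96500 = 0.2506 mol.
n(Fe) deposited = 7.00 / 55.85 = 0.1253 mol.
Electrons per atom = n(e⁻)/n(Fe) = 0.2506 / 0.1253 = 2.00 ≈ 2, so the ion is Fe²⁺.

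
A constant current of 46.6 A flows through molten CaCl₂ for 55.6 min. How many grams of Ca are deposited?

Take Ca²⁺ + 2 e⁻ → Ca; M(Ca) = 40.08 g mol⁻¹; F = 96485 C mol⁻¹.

Q = I·t = 46.60 A × 3336.0 s = 155500 C.
n(e⁻) = Q/F = 155500 / 96485 = 1.611 mol.
Ca²⁺ + 2 e⁻ → Ca, so n(Ca) = n(e⁻)/2 = 0.8056 mol.
m = n·M = 0.8056 × 40.08 = 32.3 g.

32.3 g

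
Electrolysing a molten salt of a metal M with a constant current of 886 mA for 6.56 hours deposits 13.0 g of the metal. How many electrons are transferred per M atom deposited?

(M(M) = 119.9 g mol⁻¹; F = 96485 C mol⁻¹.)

2

Q = I·t = 0.8860 A × 23616 s = 20920 C, so n(e⁻) = 20920/96485 = 0.2169 mol.
n(M) deposited = 13.0 / 119.9 = 0.1084 mol.
Electrons per atom = n(e⁻)/n(M) = 0.2169 / 0.1084 = 2.00 ≈ 2, so the ion is M²⁺.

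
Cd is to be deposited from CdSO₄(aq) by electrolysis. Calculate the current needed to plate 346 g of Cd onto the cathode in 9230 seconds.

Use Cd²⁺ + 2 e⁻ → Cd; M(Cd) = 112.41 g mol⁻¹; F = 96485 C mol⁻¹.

64.4 A

n(Cd) = 346 / 112.41 = 3.078 mol.
n(e⁻) = 2 × 3.078 = 6.156 mol.
Q = n(e⁻)·F = 6.156 × 96485 = 594000 C.
I = Q/t = 594000 / 9230.0 s = 64.4 A.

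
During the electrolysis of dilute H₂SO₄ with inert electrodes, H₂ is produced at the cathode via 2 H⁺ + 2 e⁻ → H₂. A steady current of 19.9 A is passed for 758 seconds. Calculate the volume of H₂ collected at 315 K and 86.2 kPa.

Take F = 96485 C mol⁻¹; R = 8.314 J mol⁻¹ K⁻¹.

Q = I·t = 19.90 A × 758.00 s = 15080 C.
n(e⁻) = Q/F = 15080 / 96485 = 0.1563 mol.
2 electrons are transferred per H₂ molecule, so n(H₂) = 0.1563 / 2 = 0.07817 mol.
V = nRT/P = (0.07817 × 8.314 × 315) / (86.2 × 10³ Pa) = 0.00237 m³ = 2.37 L.

2.37 L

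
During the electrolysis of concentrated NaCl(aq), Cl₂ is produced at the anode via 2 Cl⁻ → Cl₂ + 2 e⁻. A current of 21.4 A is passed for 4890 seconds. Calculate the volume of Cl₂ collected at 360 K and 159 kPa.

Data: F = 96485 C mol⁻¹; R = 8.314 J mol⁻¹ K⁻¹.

10.2 L

Q = I·t = 21.40 A × 4890.0 s = 104600 C.
n(e⁻) = Q/F = 104600 / 96485 = 1.085 mol.
2 electrons are transferred per Cl₂ molecule, so n(Cl₂) = 1.085 / 2 = 0.5423 mol.
V = nRT/P = (0.5423 × 8.314 × 360) / (159 × 10³ Pa) = 0.0102 m³ = 10.2 L.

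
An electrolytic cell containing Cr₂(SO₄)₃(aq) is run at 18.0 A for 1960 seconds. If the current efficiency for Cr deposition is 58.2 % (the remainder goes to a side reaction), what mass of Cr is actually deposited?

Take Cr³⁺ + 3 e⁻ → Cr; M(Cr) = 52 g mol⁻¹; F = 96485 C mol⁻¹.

Q = I·t = 18.00 × 1960.0 = 35280 C.
n(e⁻) = 35280/96485 = 0.3657 mol; theoretically n(Cr) = 0.3657/3 = 0.1219 mol, m_theo = 6.338 g.
At 58.2 % efficiency, m_actual = 0.582 × 6.338 = 3.69 g.

3.69 g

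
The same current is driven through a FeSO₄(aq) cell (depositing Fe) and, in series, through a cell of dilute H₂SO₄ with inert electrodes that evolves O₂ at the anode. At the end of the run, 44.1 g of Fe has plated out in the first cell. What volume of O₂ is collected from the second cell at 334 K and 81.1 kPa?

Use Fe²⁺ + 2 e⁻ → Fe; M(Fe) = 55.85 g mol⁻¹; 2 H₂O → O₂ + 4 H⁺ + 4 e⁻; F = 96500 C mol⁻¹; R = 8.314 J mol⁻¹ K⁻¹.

13.5 L

n(Fe) = 44.1 / 55.85 = 0.7896 mol, so n(e⁻) = 2 × 0.7896 = 1.579 mol.
The cells are in series, so the same 1.579 mol of electrons passes through the second cell.
2 H₂O → O₂ + 4 H⁺ + 4 e⁻ — 4 mol e⁻ per mol O₂, so n(O₂) = 1.579/4 = 0.3948 mol.
V = nRT/P = (0.3948 × 8.314 × 334) / (81.1 × 10³) = 0.0135 m³ = 13.5 L.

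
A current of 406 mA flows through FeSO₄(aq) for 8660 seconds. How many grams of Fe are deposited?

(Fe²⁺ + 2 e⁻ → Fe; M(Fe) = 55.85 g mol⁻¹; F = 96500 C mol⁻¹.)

Q = I·t = 0.4060 A × 8660.0 s = 3516 C.
n(e⁻) = Q/F = 3516 / 96500 = 0.03643 mol.
Fe²⁺ + 2 e⁻ → Fe, so n(Fe) = n(e⁻)/2 = 0.01822 mol.
m = n·M = 0.01822 × 55.85 = 1.02 g.

1.02 g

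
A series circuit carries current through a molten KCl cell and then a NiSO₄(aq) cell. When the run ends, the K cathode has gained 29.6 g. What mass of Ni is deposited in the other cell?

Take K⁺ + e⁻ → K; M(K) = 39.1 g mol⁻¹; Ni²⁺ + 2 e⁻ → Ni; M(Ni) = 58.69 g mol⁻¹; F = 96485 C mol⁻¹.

22.2 g

n(K) = 29.6 / 39.1 = 0.7570 mol.
Since K⁺ + e⁻ → K, n(e⁻) passed = 1 × 0.7570 = 0.7570 mol.
Cells in series carry the same charge, so the same 0.7570 mol of electrons passes through cell 2.
Ni²⁺ + 2 e⁻ → Ni, so n(Ni) = 0.7570 / 2 = 0.3785 mol.
m(Ni) = 0.3785 × 58.69 = 22.2 g.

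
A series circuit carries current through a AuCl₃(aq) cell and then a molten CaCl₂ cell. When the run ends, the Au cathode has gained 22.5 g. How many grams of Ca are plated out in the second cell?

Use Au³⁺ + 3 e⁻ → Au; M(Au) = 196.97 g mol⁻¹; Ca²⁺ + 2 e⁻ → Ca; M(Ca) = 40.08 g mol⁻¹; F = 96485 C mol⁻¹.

6.87 g

n(Au) = 22.5 / 196.97 = 0.1142 mol.
Since Au³⁺ + 3 e⁻ → Au, n(e⁻) passed = 3 × 0.1142 = 0.3427 mol.
Cells in series carry the same charge, so the same 0.3427 mol of electrons passes through cell 2.
Ca²⁺ + 2 e⁻ → Ca, so n(Ca) = 0.3427 / 2 = 0.1713 mol.
m(Ca) = 0.1713 × 40.08 = 6.87 g.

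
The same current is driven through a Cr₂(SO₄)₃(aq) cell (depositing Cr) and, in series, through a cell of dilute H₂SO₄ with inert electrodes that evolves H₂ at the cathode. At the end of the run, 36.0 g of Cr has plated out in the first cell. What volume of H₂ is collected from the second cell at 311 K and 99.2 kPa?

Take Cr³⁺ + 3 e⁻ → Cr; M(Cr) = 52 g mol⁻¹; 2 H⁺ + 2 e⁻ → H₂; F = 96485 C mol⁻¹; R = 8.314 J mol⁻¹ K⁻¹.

27.1 L

n(Cr) = 36.0 / 52 = 0.6923 mol, so n(e⁻) = 3 × 0.6923 = 2.077 mol.
The cells are in series, so the same 2.077 mol of electrons passes through the second cell.
2 H⁺ + 2 e⁻ → H₂ — 2 mol e⁻ per mol H₂, so n(H₂) = 2.077/2 = 1.038 mol.
V = nRT/P = (1.038 × 8.314 × 311) / (99.2 × 10³) = 0.0271 m³ = 27.1 L.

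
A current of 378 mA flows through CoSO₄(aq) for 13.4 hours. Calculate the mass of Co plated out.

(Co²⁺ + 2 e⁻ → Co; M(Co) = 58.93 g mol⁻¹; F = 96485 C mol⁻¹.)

5.57 g

Q = I·t = 0.3780 A × 48240 s = 18230 C.
n(e⁻) = Q/F = 18230 / 96485 = 0.1890 mol.
Co²⁺ + 2 e⁻ → Co, so n(Co) = n(e⁻)/2 = 0.09450 mol.
m = n·M = 0.09450 × 58.93 = 5.57 g.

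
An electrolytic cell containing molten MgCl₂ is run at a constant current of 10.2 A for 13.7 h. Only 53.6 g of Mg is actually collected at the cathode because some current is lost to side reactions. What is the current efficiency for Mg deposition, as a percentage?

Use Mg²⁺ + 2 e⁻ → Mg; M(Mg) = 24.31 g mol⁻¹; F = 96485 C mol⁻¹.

Q = I·t = 10.20 × 49320 = 503100 C; n(e⁻) = 503100/96485 = 5.214 mol.
Theoretical n(Mg) = n(e⁻)/2 = 2.607 mol, i.e. m_theo = 2.607 × 24.31 = 63.38 g.
Efficiency = m_actual / m_theo = 53.6 / 63.38 = 84.6 %.

84.6 %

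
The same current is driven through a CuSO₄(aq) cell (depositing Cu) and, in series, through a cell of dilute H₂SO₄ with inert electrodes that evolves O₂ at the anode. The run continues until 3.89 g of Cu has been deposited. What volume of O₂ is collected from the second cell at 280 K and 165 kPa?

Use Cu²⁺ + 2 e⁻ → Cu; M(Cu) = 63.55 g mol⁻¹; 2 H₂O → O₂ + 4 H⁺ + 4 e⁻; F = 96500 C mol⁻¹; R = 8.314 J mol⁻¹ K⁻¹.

0.432 L

n(Cu) = 3.89 / 63.55 = 0.06121 mol, so n(e⁻) = 2 × 0.06121 = 0.1224 mol.
The cells are in series, so the same 0.1224 mol of electrons passes through the second cell.
2 H₂O → O₂ + 4 H⁺ + 4 e⁻ — 4 mol e⁻ per mol O₂, so n(O₂) = 0.1224/4 = 0.03061 mol.
V = nRT/P = (0.03061 × 8.314 × 280) / (165 × 10³) = 4.32 × 10⁻⁴ m³ = 0.432 L.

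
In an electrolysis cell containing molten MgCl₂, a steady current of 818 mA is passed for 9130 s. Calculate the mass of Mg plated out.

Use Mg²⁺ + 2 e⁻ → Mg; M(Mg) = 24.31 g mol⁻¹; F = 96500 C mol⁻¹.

Q = I·t = 0.8180 A × 9130.0 s = 7468 C.
n(e⁻) = Q/F = 7468 / 96500 = 0.07739 mol.
Mg²⁺ + 2 e⁻ → Mg, so n(Mg) = n(e⁻)/2 = 0.03870 mol.
m = n·M = 0.03870 × 24.31 = 0.941 g.

0.941 g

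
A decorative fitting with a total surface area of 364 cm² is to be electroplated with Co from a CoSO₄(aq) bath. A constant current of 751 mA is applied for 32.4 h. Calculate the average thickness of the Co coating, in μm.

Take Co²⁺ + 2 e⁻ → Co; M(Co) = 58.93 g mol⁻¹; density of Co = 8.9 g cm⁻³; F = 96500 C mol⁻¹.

82.6 μm

Q = I·t = 0.7510 × 116640 = 87600 C; n(e⁻) = 0.9077 mol.
n(Co) = n(e⁻)/2 = 0.4539 mol, so m = 0.4539 × 58.93 = 26.75 g.
Volume = m/ρ = 26.75 / 8.9 = 3.005 cm³.
Thickness = V/A = 3.005 / 364 = 0.00826 cm = 82.6 μm.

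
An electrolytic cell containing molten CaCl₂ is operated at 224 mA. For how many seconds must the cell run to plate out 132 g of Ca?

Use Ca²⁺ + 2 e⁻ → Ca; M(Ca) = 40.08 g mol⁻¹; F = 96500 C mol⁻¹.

n(Ca) = m/M = 132 / 40.08 = 3.293 mol.
Each Ca atom requires 2 electrons, so n(e⁻) = 2 × 3.293 = 6.587 mol.
Q = n(e⁻)·F = 6.587 × 96500 = 635600 C.
t = Q/I = 635600 / 0.2240 A = 2838000 s.

2.84 × 10⁶ s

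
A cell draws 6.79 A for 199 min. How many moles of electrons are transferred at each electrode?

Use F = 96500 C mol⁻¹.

Q = I·t = 6.790 A × 11940 s = 81070 C.
n(e⁻) = Q/F = 81070 / 96500 = 0.840 mol.

0.840 mol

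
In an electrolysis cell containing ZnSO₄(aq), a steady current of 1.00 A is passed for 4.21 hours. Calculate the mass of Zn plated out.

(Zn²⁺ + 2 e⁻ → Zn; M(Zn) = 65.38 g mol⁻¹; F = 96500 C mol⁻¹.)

5.13 g

Q = I·t = 1.000 A × 15156 s = 15160 C.
n(e⁻) = Q/F = 15160 / 96500 = 0.1571 mol.
Zn²⁺ + 2 e⁻ → Zn, so n(Zn) = n(e⁻)/2 = 0.07853 mol.
m = n·M = 0.07853 × 65.38 = 5.13 g.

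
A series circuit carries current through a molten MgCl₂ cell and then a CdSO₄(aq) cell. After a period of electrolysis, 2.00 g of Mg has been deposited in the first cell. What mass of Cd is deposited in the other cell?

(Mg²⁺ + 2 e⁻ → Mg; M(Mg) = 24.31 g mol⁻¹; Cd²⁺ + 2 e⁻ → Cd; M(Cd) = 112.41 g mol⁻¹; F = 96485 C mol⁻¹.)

n(Mg) = 2.00 / 24.31 = 0.08227 mol.
Since Mg²⁺ + 2 e⁻ → Mg, n(e⁻) passed = 2 × 0.08227 = 0.1645 mol.
Cells in series carry the same charge, so the same 0.1645 mol of electrons passes through cell 2.
Cd²⁺ + 2 e⁻ → Cd, so n(Cd) = 0.1645 / 2 = 0.08227 mol.
m(Cd) = 0.08227 × 112.41 = 9.25 g.

9.25 g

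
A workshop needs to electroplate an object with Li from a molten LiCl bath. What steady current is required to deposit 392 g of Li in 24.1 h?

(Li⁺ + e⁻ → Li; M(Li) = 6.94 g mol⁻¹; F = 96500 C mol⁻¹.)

n(Li) = 392 / 6.94 = 56.48 mol.
n(e⁻) = 1 × 56.48 = 56.48 mol.
Q = n(e⁻)·F = 56.48 × 96500 = 5451000 C.
I = Q/t = 5451000 / 86760 s = 62.8 A.

62.8 A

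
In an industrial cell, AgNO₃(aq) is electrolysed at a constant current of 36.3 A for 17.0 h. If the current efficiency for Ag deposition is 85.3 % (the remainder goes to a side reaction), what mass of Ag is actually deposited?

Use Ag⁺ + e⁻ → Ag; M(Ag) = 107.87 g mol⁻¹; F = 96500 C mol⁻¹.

2120 g

Q = I·t = 36.30 × 61200 = 2222000 C.
n(e⁻) = 2222000/96500 = 23.02 mol; theoretically n(Ag) = 23.02/1 = 23.02 mol, m_theo = 2483 g.
At 85.3 % efficiency, m_actual = 0.853 × 2483 = 2120 g.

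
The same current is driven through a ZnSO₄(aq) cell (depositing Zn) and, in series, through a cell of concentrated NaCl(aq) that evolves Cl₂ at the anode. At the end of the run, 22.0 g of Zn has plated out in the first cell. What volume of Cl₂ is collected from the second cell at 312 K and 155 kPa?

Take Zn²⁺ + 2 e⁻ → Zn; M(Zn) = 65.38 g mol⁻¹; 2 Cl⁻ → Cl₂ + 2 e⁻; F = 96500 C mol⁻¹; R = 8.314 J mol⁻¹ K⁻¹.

5.63 L

n(Zn) = 22.0 / 65.38 = 0.3365 mol, so n(e⁻) = 2 × 0.3365 = 0.6730 mol.
The cells are in series, so the same 0.6730 mol of electrons passes through the second cell.
2 Cl⁻ → Cl₂ + 2 e⁻ — 2 mol e⁻ per mol Cl₂, so n(Cl₂) = 0.6730/2 = 0.3365 mol.
V = nRT/P = (0.3365 × 8.314 × 312) / (155 × 10³) = 0.00563 m³ = 5.63 L.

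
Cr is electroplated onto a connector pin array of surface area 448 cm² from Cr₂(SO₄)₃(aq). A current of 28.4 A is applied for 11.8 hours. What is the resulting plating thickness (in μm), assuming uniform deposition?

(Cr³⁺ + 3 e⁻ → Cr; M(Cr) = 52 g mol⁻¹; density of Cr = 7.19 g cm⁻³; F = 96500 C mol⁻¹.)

673 μm

Q = I·t = 28.40 × 42480 = 1206000 C; n(e⁻) = 12.50 mol.
n(Cr) = n(e⁻)/3 = 4.167 mol, so m = 4.167 × 52 = 216.7 g.
Volume = m/ρ = 216.7 / 7.19 = 30.14 cm³.
Thickness = V/A = 30.14 / 448 = 0.0673 cm = 673 μm.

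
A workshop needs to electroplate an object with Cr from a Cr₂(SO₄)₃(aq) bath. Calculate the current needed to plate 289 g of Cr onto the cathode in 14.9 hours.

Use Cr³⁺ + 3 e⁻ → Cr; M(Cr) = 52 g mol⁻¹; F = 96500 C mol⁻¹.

30.0 A

n(Cr) = 289 / 52 = 5.558 mol.
n(e⁻) = 3 × 5.558 = 16.67 mol.
Q = n(e⁻)·F = 16.67 × 96500 = 1609000 C.
I = Q/t = 1609000 / 53640 s = 30.0 A.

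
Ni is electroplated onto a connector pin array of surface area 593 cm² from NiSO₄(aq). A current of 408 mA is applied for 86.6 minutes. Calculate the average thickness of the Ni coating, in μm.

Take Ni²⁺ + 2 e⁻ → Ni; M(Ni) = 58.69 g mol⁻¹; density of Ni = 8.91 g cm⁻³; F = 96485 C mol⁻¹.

Q = I·t = 0.4080 × 5196.0 = 2120 C; n(e⁻) = 0.02197 mol.
n(Ni) = n(e⁻)/2 = 0.01099 mol, so m = 0.01099 × 58.69 = 0.6448 g.
Volume = m/ρ = 0.6448 / 8.91 = 0.07236 cm³.
Thickness = V/A = 0.07236 / 593 = 1.22 × 10⁻⁴ cm = 1.22 μm.

1.22 μm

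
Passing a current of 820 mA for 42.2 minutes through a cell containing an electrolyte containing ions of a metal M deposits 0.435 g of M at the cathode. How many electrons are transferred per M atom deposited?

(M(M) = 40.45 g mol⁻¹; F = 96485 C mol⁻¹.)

Q = I·t = 0.8200 A × 2532.0 s = 2076 C, so n(e⁻) = 2076/96485 = 0.02152 mol.
n(M) deposited = 0.435 / 40.45 = 0.01075 mol.
Electrons per atom = n(e⁻)/n(M) = 0.02152 / 0.01075 = 2.00 ≈ 2, so the ion is M²⁺.

2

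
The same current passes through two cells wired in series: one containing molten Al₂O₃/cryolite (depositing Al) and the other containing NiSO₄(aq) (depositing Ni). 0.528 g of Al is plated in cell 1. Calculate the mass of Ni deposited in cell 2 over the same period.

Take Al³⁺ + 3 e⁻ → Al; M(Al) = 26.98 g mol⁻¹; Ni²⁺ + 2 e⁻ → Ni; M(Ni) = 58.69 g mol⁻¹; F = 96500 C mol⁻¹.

n(Al) = 0.528 / 26.98 = 0.01957 mol.
Since Al³⁺ + 3 e⁻ → Al, n(e⁻) passed = 3 × 0.01957 = 0.05871 mol.
Cells in series carry the same charge, so the same 0.05871 mol of electrons passes through cell 2.
Ni²⁺ + 2 e⁻ → Ni, so n(Ni) = 0.05871 / 2 = 0.02936 mol.
m(Ni) = 0.02936 × 58.69 = 1.72 g.

1.72 g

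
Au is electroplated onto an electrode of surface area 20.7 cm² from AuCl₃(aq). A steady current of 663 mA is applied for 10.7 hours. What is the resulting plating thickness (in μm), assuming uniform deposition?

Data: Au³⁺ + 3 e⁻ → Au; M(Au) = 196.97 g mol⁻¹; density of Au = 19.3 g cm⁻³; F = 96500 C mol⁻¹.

Q = I·t = 0.6630 × 38520 = 25540 C; n(e⁻) = 0.2647 mol.
n(Au) = n(e⁻)/3 = 0.08822 mol, so m = 0.08822 × 196.97 = 17.38 g.
Volume = m/ρ = 17.38 / 19.3 = 0.9003 cm³.
Thickness = V/A = 0.9003 / 20.7 = 0.0435 cm = 435 μm.

435 μm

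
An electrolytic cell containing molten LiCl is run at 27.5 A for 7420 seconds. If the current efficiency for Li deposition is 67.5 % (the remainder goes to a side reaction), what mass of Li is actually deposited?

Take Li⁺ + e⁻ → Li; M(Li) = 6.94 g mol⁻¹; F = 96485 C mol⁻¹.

9.91 g

Q = I·t = 27.50 × 7420.0 = 204000 C.
n(e⁻) = 204000/96485 = 2.115 mol; theoretically n(Li) = 2.115/1 = 2.115 mol, m_theo = 14.68 g.
At 67.5 % efficiency, m_actual = 0.675 × 14.68 = 9.91 g.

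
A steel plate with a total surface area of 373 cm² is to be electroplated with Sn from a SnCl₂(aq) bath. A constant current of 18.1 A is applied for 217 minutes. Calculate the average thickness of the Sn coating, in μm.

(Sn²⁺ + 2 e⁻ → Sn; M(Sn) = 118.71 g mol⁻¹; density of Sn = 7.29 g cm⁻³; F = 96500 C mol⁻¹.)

Q = I·t = 18.10 × 13020 = 235700 C; n(e⁻) = 2.442 mol.
n(Sn) = n(e⁻)/2 = 1.221 mol, so m = 1.221 × 118.71 = 145.0 g.
Volume = m/ρ = 145.0 / 7.29 = 19.88 cm³.
Thickness = V/A = 19.88 / 373 = 0.0533 cm = 533 μm.

533 μm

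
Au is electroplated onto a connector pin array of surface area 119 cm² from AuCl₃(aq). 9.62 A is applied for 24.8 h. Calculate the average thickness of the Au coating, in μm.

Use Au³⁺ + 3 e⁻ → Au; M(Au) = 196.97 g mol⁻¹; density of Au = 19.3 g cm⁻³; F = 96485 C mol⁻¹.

Q = I·t = 9.620 × 89280 = 858900 C; n(e⁻) = 8.902 mol.
n(Au) = n(e⁻)/3 = 2.967 mol, so m = 2.967 × 196.97 = 584.5 g.
Volume = m/ρ = 584.5 / 19.3 = 30.28 cm³.
Thickness = V/A = 30.28 / 119 = 0.254 cm = 2540 μm.

2540 μm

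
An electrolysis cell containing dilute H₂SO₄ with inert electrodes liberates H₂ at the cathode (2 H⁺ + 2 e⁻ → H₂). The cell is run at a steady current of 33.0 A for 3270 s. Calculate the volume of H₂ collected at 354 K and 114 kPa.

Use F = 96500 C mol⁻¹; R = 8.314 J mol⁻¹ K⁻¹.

Q = I·t = 33.00 A × 3270.0 s = 107900 C.
n(e⁻) = Q/F = 107900 / 96500 = 1.118 mol.
2 electrons are transferred per H₂ molecule, so n(H₂) = 1.118 / 2 = 0.5591 mol.
V = nRT/P = (0.5591 × 8.314 × 354) / (114 × 10³ Pa) = 0.0144 m³ = 14.4 L.

14.4 L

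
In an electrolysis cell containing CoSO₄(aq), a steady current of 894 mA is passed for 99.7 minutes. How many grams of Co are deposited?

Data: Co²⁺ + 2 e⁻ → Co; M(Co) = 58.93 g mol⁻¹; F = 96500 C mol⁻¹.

Q = I·t = 0.8940 A × 5982.0 s = 5348 C.
n(e⁻) = Q/F = 5348 / 96500 = 0.05542 mol.
Co²⁺ + 2 e⁻ → Co, so n(Co) = n(e⁻)/2 = 0.02771 mol.
m = n·M = 0.02771 × 58.93 = 1.63 g.

1.63 g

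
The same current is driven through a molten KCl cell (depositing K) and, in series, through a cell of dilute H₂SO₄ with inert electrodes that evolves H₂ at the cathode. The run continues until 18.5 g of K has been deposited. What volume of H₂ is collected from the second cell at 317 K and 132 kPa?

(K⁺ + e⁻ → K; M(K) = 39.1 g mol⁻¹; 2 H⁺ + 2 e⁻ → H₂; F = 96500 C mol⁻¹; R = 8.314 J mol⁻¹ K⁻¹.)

4.72 L

n(K) = 18.5 / 39.1 = 0.4731 mol, so n(e⁻) = 1 × 0.4731 = 0.4731 mol.
The cells are in series, so the same 0.4731 mol of electrons passes through the second cell.
2 H⁺ + 2 e⁻ → H₂ — 2 mol e⁻ per mol H₂, so n(H₂) = 0.4731/2 = 0.2366 mol.
V = nRT/P = (0.2366 × 8.314 × 317) / (132 × 10³) = 0.00472 m³ = 4.72 L.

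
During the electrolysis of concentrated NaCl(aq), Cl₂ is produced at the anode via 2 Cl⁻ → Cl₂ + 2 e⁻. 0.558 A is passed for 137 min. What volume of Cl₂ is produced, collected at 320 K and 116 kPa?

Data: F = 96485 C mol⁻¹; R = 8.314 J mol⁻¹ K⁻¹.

0.545 L

Q = I·t = 0.5580 A × 8220.0 s = 4587 C.
n(e⁻) = Q/F = 4587 / 96485 = 0.04754 mol.
2 electrons are transferred per Cl₂ molecule, so n(Cl₂) = 0.04754 / 2 = 0.02377 mol.
V = nRT/P = (0.02377 × 8.314 × 320) / (116 × 10³ Pa) = 5.45 × 10⁻⁴ m³ = 0.545 L.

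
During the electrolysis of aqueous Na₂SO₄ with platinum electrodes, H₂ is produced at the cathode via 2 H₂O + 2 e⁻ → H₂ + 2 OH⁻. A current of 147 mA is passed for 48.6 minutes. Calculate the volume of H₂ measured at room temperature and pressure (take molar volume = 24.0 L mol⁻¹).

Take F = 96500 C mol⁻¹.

0.0533 L

Q = I·t = 0.1470 A × 2916.0 s = 428.7 C.
n(e⁻) = Q/F = 428.7 / 96500 = 0.004442 mol.
2 electrons are transferred per H₂ molecule, so n(H₂) = 0.004442 / 2 = 0.002221 mol.
V = n × V_m = 0.002221 × 24.0 = 0.0533 L.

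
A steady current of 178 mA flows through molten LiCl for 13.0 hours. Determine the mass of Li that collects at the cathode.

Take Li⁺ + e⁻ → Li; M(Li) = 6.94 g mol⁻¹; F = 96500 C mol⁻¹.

Q = I·t = 0.1780 A × 46800 s = 8330 C.
n(e⁻) = Q/F = 8330 / 96500 = 0.08633 mol.
Li⁺ + e⁻ → Li, so n(Li) = n(e⁻)/1 = 0.08633 mol.
m = n·M = 0.08633 × 6.94 = 0.599 g.

0.599 g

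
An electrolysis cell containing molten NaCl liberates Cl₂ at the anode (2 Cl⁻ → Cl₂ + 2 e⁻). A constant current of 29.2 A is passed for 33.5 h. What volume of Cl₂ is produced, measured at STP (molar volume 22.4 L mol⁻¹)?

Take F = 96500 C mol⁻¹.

Q = I·t = 29.20 A × 120600 s = 3522000 C.
n(e⁻) = Q/F = 3522000 / 96500 = 36.49 mol.
2 electrons are transferred per Cl₂ molecule, so n(Cl₂) = 36.49 / 2 = 18.25 mol.
V = n × V_m = 18.25 × 22.4 = 409 L.

409 L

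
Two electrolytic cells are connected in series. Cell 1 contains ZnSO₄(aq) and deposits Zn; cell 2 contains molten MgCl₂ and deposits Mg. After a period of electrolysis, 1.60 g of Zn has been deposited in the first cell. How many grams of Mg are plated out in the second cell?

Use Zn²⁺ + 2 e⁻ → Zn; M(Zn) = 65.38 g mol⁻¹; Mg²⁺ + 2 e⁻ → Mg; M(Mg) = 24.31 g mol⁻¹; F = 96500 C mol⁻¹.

0.595 g

n(Zn) = 1.60 / 65.38 = 0.02447 mol.
Since Zn²⁺ + 2 e⁻ → Zn, n(e⁻) passed = 2 × 0.02447 = 0.04894 mol.
Cells in series carry the same charge, so the same 0.04894 mol of electrons passes through cell 2.
Mg²⁺ + 2 e⁻ → Mg, so n(Mg) = 0.04894 / 2 = 0.02447 mol.
m(Mg) = 0.02447 × 24.31 = 0.595 g.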